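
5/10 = 1/2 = 0.50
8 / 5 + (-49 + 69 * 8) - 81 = 2118 / 5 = 423.60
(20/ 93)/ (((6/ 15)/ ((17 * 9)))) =2550/ 31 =82.26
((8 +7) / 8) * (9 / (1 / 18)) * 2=1215 / 2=607.50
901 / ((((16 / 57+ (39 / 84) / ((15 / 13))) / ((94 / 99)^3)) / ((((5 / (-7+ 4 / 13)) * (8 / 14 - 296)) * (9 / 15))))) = 695013355204480 / 4647996837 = 149529.65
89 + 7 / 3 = 274 / 3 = 91.33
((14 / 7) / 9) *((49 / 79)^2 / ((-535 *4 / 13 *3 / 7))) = -218491 / 180302490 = -0.00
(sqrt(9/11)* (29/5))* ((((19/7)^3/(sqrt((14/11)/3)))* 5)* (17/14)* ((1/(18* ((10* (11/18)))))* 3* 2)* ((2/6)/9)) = 3381487* sqrt(42)/11092620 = 1.98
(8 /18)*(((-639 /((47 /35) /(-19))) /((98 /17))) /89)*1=229330 /29281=7.83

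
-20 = -20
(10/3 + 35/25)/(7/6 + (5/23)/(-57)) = 4.07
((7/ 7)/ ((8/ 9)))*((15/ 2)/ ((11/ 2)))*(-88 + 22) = -405/ 4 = -101.25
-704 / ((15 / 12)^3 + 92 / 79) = -323584 / 1433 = -225.81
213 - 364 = -151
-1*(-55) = 55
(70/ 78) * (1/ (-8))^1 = -35/ 312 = -0.11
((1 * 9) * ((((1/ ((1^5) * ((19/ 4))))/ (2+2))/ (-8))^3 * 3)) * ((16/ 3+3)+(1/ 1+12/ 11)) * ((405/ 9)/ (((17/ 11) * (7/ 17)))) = -17415/ 3072832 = -0.01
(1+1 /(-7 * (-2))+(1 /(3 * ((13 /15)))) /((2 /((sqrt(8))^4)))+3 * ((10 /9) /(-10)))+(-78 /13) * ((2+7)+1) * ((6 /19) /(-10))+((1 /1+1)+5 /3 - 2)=172283 /10374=16.61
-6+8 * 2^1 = 10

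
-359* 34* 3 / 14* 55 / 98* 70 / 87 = -1678325 / 1421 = -1181.09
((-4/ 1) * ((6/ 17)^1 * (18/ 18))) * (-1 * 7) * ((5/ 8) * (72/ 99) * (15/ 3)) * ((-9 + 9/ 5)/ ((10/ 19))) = -57456/ 187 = -307.25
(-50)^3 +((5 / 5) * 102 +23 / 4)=-499569 / 4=-124892.25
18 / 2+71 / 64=647 / 64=10.11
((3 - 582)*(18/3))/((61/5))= -17370/61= -284.75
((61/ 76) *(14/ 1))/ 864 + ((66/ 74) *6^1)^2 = 1287730291/ 44947008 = 28.65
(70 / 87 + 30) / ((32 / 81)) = 9045 / 116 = 77.97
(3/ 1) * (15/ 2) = 45/ 2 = 22.50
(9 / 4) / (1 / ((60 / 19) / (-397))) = -135 / 7543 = -0.02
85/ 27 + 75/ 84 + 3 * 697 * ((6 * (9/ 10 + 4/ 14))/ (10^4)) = 52245293/ 9450000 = 5.53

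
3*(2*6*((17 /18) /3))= 11.33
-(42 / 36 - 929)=5567 / 6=927.83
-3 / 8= -0.38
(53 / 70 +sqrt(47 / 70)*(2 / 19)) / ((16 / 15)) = 3*sqrt(3290) / 2128 +159 / 224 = 0.79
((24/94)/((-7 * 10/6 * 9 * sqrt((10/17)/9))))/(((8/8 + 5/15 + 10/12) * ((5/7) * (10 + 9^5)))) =-36 * sqrt(170)/4510631125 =-0.00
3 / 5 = 0.60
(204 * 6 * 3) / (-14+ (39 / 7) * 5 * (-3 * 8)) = -12852 / 2389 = -5.38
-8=-8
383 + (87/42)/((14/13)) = 75445/196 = 384.92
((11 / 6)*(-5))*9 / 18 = -55 / 12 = -4.58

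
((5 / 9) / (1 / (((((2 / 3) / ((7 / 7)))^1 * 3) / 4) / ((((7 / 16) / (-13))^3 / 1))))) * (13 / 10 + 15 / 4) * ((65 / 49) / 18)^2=-120001897600 / 600362847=-199.88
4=4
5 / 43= 0.12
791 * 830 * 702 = 460884060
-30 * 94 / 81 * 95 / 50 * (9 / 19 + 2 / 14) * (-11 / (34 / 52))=2204488 / 3213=686.12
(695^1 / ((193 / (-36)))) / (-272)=6255 / 13124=0.48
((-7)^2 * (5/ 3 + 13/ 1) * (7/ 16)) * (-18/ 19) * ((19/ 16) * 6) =-33957/ 16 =-2122.31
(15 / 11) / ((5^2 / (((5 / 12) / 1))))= 1 / 44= 0.02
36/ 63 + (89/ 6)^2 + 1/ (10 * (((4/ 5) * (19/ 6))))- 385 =-393481/ 2394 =-164.36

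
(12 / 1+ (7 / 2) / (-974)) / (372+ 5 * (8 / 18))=210321 / 6560864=0.03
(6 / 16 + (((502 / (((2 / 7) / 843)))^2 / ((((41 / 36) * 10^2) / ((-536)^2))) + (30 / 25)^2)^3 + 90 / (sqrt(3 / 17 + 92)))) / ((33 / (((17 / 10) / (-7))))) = -66194197871374516674421382012522689377527310967614287909 / 53069170000 - 51 * sqrt(26639) / 120659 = -1247319260342200879991554000000000000000000000.00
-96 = -96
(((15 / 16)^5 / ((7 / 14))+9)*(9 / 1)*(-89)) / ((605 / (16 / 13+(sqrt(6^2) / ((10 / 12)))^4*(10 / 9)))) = -121020536278233 / 2928640000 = -41323.12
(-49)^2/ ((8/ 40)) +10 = 12015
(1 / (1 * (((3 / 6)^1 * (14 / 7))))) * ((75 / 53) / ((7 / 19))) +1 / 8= 3.97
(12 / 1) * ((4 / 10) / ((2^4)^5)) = 3 / 655360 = 0.00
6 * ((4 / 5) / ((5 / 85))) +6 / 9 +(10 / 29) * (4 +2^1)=36686 / 435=84.34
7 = 7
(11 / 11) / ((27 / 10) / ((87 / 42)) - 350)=-145 / 50561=-0.00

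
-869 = -869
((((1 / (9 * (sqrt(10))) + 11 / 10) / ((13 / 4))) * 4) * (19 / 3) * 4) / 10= 3.54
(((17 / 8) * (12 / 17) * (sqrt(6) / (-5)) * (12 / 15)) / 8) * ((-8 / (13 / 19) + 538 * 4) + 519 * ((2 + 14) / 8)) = -61977 * sqrt(6) / 650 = -233.56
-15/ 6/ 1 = -5/ 2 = -2.50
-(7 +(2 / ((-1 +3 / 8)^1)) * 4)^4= -707281 / 625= -1131.65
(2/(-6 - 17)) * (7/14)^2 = -1/46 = -0.02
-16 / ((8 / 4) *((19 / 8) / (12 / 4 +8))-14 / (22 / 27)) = 64 / 67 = 0.96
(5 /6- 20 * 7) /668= -5 /24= -0.21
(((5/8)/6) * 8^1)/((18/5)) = 25/108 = 0.23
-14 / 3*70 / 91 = -140 / 39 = -3.59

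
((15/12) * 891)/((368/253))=49005/64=765.70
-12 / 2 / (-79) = 6 / 79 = 0.08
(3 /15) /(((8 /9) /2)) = 0.45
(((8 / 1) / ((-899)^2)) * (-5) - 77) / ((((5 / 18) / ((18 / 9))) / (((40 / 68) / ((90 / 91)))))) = -22652272188 / 68697085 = -329.74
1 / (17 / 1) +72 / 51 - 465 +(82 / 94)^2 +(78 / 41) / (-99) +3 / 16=-376069563685 / 812947344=-462.60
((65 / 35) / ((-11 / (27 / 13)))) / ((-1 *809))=27 / 62293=0.00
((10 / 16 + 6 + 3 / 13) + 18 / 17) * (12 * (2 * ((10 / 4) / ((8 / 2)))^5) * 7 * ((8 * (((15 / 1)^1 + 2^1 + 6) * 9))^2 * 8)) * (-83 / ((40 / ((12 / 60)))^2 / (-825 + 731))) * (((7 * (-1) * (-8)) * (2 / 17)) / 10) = 343830825628479 / 961792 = 357489795.74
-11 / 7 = -1.57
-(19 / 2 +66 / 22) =-25 / 2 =-12.50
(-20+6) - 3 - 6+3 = -20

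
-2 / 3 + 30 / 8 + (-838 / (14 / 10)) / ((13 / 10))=-499433 / 1092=-457.36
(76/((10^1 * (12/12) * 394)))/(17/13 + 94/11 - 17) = -2717/1006670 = -0.00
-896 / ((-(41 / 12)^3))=1548288 / 68921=22.46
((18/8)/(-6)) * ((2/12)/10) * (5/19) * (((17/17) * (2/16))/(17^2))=-1/1405696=-0.00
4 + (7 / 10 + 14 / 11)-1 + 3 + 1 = 987 / 110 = 8.97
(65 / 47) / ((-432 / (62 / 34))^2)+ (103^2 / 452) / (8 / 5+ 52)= 8404504303555 / 19191832319232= 0.44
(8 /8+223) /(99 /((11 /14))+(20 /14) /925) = 72520 /40793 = 1.78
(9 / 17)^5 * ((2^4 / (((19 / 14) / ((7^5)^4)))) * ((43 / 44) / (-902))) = -5672830853259660020646996 / 133834300963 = -42386972640354.57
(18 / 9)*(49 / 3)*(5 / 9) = 490 / 27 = 18.15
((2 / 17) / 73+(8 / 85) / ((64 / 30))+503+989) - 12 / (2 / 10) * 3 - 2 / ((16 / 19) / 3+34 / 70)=9938562995 / 7589956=1309.44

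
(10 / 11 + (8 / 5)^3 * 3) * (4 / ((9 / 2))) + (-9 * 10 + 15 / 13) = -12405941 / 160875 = -77.12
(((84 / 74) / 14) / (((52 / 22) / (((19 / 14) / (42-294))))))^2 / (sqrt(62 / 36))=43681 * sqrt(62) / 13225290693888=0.00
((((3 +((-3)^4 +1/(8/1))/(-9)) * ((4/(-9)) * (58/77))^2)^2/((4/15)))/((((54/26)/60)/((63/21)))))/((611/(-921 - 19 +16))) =-223.28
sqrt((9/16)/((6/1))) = sqrt(6)/8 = 0.31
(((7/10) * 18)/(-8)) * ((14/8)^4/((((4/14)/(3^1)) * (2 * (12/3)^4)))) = -3176523/10485760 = -0.30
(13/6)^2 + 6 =385/36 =10.69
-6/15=-2/5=-0.40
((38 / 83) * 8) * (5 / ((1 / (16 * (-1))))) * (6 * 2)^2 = -3502080 / 83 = -42193.73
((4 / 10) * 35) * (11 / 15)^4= 204974 / 50625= 4.05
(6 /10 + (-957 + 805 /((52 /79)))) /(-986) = -69311 /256360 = -0.27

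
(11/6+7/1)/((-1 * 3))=-53/18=-2.94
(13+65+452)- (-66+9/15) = 2977/5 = 595.40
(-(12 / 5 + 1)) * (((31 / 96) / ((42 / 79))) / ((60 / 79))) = -3289007 / 1209600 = -2.72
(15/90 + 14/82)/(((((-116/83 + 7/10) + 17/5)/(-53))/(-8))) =14604680/275889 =52.94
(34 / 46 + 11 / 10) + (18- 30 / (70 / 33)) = 9171 / 1610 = 5.70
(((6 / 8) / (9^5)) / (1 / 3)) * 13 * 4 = 13 / 6561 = 0.00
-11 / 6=-1.83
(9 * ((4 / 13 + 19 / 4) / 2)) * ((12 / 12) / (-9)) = -263 / 104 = -2.53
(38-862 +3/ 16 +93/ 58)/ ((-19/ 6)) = 1144515/ 4408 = 259.64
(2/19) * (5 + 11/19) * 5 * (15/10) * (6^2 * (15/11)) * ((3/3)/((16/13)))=1395225/7942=175.68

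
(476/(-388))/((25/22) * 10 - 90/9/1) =-1309/1455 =-0.90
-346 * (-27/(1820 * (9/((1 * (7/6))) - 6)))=1557/520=2.99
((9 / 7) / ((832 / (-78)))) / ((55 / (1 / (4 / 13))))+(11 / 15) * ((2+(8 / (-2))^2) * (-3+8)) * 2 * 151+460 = 1004917409 / 49280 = 20391.99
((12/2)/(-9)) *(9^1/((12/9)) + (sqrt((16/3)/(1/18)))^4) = -12297/2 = -6148.50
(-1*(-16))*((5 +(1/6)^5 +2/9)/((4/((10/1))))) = 203045/972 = 208.89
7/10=0.70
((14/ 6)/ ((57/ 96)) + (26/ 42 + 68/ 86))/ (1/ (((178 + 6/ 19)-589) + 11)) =-231897978/ 108661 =-2134.14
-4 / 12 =-1 / 3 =-0.33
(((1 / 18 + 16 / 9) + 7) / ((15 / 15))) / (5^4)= 53 / 3750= 0.01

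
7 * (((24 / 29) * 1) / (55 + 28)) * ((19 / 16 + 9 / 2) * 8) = 7644 / 2407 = 3.18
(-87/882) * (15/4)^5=-7340625/100352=-73.15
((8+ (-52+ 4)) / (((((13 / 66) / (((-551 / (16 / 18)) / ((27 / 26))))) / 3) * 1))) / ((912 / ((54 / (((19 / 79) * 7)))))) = 3402135 / 266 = 12789.98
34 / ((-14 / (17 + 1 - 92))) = 1258 / 7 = 179.71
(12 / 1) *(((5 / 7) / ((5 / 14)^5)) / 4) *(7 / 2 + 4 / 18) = 2573872 / 1875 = 1372.73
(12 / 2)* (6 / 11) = 36 / 11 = 3.27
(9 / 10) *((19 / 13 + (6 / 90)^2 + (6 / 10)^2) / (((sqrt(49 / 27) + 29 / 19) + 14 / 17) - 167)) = -1238578492851 / 124084457618875 - 11701644969 *sqrt(3) / 248168915237750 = -0.01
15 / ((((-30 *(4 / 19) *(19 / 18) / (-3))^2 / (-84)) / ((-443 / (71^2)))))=2260629 / 100820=22.42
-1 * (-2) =2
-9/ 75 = -3/ 25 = -0.12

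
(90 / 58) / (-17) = -45 / 493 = -0.09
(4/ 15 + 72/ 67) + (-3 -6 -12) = -19757/ 1005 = -19.66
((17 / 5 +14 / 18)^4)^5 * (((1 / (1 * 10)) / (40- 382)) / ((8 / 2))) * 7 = -1330868183315403743960392848322696727549181952 / 991325756787650501714229583740234375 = -1342513471.68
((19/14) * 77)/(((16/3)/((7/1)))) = 4389/32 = 137.16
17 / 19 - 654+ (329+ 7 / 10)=-61447 / 190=-323.41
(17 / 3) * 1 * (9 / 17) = 3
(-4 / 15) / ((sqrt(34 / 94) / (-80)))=64*sqrt(799) / 51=35.47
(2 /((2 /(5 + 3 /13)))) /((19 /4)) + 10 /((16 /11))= 15761 /1976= 7.98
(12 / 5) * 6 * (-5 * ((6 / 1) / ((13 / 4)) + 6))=-7344 / 13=-564.92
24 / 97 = 0.25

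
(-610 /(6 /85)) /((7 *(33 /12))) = -103700 /231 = -448.92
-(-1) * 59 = 59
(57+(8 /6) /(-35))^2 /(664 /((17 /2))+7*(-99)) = -608130137 /115244325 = -5.28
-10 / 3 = -3.33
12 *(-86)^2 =88752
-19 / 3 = -6.33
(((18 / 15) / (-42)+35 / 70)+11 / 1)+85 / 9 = 13177 / 630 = 20.92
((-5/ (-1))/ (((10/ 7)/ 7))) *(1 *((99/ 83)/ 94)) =4851/ 15604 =0.31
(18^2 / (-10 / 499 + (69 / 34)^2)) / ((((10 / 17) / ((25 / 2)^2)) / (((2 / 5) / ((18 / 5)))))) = 5516070750 / 2364179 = 2333.19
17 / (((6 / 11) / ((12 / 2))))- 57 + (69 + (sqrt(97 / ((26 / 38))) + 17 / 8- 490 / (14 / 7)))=-351 / 8 + sqrt(23959) / 13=-31.97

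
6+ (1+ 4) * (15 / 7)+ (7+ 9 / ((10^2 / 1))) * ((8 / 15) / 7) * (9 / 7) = 106629 / 6125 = 17.41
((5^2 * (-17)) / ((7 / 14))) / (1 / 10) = -8500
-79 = -79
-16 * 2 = -32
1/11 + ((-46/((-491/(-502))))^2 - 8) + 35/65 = 2204.50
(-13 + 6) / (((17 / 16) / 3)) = -336 / 17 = -19.76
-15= -15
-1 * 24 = -24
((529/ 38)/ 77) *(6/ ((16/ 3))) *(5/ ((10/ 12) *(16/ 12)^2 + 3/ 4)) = 0.46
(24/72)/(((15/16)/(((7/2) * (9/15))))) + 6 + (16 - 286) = -19744/75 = -263.25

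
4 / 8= 1 / 2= 0.50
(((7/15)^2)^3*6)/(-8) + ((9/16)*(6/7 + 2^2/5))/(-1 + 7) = 62771453/425250000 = 0.15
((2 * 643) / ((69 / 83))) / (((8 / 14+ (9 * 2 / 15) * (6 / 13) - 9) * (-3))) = 48565790 / 741681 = 65.48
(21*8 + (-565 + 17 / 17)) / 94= -198 / 47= -4.21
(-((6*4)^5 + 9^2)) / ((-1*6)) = 2654235 / 2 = 1327117.50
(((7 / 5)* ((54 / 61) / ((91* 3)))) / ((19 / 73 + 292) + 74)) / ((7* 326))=657 / 120959925905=0.00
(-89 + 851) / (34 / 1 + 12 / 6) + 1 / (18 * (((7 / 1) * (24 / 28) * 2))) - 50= -6227 / 216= -28.83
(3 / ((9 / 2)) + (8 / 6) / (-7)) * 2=20 / 21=0.95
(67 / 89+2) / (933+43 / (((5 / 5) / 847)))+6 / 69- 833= -63687555807 / 76463638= -832.91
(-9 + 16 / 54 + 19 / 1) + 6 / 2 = 359 / 27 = 13.30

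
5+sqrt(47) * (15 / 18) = 5+5 * sqrt(47) / 6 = 10.71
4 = 4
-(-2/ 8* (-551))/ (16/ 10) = -2755/ 32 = -86.09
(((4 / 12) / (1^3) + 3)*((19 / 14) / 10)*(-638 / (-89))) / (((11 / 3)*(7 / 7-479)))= -551 / 297794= -0.00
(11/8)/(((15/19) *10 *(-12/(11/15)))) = -2299/216000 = -0.01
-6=-6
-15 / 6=-2.50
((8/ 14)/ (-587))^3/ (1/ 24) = -1536/ 69375867029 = -0.00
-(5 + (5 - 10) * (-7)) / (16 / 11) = -55 / 2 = -27.50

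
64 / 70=32 / 35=0.91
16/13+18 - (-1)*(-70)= -660/13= -50.77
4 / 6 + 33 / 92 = 1.03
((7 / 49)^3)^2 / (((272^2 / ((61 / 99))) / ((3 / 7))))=61 / 2010657175296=0.00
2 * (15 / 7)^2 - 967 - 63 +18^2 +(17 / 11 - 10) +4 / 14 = -379987 / 539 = -704.99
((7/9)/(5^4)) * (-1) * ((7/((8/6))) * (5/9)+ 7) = -833/67500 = -0.01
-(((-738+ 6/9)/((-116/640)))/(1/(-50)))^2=-313148416000000/7569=-41372495177.70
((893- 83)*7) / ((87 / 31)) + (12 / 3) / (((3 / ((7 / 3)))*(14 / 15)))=176060 / 87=2023.68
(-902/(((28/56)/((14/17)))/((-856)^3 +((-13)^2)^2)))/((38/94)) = 2304949539552.82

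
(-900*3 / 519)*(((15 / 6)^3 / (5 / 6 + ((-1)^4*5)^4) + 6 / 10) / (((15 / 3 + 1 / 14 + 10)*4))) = -2956905 / 54827506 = -0.05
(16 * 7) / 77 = 16 / 11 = 1.45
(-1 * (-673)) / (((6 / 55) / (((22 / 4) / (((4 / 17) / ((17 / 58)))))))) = 117670685 / 2784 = 42266.77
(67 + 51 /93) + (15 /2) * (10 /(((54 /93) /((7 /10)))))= 58763 /372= 157.97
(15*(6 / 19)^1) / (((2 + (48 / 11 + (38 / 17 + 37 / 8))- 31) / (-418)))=2962080 / 26593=111.39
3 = 3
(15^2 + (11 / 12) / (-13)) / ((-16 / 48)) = -35089 / 52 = -674.79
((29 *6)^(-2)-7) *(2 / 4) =-211931 / 60552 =-3.50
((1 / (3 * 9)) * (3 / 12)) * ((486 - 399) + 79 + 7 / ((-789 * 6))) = 785837 / 511272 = 1.54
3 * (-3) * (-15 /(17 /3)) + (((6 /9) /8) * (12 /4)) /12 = 19457 /816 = 23.84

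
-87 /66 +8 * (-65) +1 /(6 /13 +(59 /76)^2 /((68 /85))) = -4178304197 /8027558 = -520.50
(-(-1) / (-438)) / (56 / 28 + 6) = -1 / 3504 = -0.00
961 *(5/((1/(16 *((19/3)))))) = 1460720/3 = 486906.67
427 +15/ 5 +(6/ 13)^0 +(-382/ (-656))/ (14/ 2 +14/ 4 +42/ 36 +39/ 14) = 42909199/ 99548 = 431.04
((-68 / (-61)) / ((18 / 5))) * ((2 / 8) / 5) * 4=34 / 549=0.06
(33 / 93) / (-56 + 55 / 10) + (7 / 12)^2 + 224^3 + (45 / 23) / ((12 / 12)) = 116551411978381 / 10369872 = 11239426.29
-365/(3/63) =-7665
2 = 2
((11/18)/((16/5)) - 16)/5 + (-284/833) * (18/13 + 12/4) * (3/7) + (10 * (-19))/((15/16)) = -22537410739/109156320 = -206.47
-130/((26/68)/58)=-19720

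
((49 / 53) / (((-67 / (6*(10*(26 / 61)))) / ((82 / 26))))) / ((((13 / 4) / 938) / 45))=-607521600 / 42029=-14454.82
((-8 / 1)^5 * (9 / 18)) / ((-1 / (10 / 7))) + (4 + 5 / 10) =327743 / 14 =23410.21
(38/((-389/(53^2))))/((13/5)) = -533710/5057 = -105.54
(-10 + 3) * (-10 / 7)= 10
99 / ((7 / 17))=1683 / 7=240.43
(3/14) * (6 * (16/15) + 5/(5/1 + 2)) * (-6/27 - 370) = -2822/5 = -564.40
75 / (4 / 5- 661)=-375 / 3301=-0.11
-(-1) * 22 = 22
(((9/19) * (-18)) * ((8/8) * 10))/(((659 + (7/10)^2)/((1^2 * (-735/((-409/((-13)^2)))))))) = -515970000/13140761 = -39.26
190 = 190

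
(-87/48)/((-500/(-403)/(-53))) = 77.43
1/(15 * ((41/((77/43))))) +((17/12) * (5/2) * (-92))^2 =33691151299/317340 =106167.36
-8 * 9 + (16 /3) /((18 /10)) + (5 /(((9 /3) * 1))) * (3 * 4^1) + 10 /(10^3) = -49.03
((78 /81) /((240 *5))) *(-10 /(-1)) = 0.01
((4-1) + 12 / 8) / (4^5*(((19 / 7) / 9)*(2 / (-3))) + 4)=-1701 / 76312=-0.02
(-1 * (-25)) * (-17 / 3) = -141.67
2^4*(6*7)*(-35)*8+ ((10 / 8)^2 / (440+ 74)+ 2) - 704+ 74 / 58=-45042526539 / 238496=-188860.72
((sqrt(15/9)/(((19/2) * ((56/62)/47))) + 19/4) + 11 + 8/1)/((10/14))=1457 * sqrt(15)/570 + 133/4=43.15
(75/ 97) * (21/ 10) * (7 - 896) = -1443.48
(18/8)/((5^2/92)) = 207/25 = 8.28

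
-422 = -422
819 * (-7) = -5733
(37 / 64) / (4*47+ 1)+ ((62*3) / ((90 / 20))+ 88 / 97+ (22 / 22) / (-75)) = 1238732221 / 29332800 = 42.23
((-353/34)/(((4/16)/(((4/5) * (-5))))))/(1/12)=33888/17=1993.41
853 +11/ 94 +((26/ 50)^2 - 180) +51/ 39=515298393/ 763750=674.70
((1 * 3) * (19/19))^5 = 243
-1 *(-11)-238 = -227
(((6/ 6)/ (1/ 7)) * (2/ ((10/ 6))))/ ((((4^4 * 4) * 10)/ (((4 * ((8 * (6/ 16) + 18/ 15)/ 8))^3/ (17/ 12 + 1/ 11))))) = 6417873/ 1273600000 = 0.01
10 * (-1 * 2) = -20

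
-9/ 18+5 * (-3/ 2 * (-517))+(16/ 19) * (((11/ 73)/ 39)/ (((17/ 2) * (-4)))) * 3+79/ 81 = 96285028004/ 24828687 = 3877.98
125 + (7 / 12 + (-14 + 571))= 682.58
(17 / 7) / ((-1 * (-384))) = 17 / 2688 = 0.01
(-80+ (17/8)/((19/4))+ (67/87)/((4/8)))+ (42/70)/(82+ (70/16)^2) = -8346590033/106998690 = -78.01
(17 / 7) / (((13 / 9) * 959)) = 0.00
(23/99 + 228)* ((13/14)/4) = 52.98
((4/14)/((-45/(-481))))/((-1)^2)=962/315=3.05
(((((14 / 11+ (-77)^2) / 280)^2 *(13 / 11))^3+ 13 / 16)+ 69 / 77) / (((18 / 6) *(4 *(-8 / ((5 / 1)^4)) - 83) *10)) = -3357551768682027346597375233 / 56148488065984692224000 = -59797.72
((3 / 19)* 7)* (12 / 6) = 42 / 19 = 2.21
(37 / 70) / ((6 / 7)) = 37 / 60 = 0.62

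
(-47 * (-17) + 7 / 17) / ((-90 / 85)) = -755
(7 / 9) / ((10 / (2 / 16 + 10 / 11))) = 637 / 7920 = 0.08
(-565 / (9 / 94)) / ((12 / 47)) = -1248085 / 54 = -23112.69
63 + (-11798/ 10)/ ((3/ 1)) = -4954/ 15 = -330.27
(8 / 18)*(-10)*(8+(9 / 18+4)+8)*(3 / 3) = -820 / 9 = -91.11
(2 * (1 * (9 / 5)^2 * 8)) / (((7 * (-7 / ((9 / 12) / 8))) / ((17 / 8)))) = -4131 / 19600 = -0.21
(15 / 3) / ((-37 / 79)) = -395 / 37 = -10.68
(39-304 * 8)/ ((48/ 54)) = -21537/ 8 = -2692.12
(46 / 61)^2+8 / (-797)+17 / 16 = 76922773 / 47450192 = 1.62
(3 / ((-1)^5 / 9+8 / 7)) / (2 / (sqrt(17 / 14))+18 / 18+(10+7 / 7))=9639 / 38870-189*sqrt(238) / 77740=0.21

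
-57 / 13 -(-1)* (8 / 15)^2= -11993 / 2925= -4.10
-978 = -978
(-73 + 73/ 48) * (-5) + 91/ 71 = 1222373/ 3408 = 358.68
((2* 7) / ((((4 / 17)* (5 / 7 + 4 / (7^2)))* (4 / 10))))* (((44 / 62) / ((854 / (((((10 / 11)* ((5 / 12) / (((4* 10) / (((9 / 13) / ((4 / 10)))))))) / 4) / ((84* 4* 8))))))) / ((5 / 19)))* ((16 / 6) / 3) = 56525 / 70685761536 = 0.00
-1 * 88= -88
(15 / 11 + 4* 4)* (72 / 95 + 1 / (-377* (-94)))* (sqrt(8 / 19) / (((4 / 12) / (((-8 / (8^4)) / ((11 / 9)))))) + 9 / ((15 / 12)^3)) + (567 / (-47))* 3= 56593309923 / 2314544375 - 13158761067* sqrt(38) / 1981398115840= 24.41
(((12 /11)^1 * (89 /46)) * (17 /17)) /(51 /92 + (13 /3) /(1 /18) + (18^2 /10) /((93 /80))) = 22072 /1112925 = 0.02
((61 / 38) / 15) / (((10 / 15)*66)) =0.00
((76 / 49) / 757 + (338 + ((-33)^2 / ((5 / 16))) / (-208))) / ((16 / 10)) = 774543873 / 3857672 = 200.78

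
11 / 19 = 0.58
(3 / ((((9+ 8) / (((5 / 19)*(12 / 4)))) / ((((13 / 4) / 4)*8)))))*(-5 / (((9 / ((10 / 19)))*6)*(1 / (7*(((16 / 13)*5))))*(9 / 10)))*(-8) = 2800000 / 165699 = 16.90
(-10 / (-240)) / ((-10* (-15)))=0.00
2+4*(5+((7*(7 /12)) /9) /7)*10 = 5524 /27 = 204.59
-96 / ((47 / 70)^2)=-470400 / 2209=-212.95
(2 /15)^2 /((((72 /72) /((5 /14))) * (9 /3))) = 2 /945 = 0.00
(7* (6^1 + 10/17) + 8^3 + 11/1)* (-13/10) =-25155/34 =-739.85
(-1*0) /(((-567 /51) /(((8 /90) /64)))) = 0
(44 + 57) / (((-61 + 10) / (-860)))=1703.14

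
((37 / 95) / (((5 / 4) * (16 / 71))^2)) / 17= 186517 / 646000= 0.29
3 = 3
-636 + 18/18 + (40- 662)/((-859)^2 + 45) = -234291816/368963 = -635.00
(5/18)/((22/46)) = 115/198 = 0.58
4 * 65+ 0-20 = 240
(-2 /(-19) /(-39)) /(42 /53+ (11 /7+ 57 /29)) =-10759 /17257890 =-0.00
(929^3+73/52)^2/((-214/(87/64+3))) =-484959170323716006972879/37033984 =-13094977043888013.97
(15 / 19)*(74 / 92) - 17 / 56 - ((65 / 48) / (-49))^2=799390699 / 2417442048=0.33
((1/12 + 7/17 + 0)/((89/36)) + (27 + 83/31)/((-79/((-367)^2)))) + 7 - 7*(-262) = -180659432976/3705337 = -48756.55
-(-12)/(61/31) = 6.10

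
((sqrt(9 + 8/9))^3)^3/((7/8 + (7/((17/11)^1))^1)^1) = 8532944776*sqrt(89)/14467005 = 5564.36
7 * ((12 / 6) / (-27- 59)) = -7 / 43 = -0.16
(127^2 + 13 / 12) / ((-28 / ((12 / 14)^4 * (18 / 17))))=-94070646 / 285719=-329.24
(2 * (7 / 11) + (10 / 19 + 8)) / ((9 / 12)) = 8192 / 627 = 13.07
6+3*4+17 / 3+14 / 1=113 / 3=37.67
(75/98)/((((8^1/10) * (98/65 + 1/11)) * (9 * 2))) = 89375/2688336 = 0.03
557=557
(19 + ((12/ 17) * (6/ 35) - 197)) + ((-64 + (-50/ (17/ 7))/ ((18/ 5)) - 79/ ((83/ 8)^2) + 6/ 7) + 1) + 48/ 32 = -18074526851/ 73781190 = -244.97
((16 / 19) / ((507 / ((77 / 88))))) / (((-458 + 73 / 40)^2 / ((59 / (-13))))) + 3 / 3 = 41695371042461 / 41695372364061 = 1.00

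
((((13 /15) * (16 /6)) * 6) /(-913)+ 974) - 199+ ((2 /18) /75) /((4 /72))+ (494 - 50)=1219.01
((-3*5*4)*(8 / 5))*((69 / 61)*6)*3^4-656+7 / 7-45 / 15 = -3259402 / 61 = -53432.82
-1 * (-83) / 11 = 7.55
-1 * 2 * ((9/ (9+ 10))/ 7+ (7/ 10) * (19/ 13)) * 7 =-18859/ 1235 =-15.27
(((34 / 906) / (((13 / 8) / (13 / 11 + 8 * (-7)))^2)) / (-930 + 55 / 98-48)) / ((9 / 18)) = -25846297344 / 295777178411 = -0.09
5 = 5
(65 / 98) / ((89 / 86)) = 0.64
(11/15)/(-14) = -11/210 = -0.05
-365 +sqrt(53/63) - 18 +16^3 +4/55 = sqrt(371)/21 +204219/55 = 3713.99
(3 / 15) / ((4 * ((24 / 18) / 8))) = 3 / 10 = 0.30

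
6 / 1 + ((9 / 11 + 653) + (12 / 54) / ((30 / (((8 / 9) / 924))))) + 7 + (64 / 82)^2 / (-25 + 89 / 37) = 543383898343 / 814923585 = 666.79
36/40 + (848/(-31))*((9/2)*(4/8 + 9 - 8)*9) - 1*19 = -520771/310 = -1679.91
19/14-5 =-51/14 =-3.64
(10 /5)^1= 2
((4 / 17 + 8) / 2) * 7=490 / 17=28.82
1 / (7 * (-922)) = -1 / 6454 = -0.00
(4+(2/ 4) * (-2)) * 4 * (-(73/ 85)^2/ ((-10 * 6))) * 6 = 31974/ 36125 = 0.89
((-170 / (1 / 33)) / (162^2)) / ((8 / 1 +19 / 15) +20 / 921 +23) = -1435225 / 216787104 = -0.01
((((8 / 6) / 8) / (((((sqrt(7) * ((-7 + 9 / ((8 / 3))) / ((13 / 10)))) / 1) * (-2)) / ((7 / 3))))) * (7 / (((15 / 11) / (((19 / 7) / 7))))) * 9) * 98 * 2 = 76076 * sqrt(7) / 2175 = 92.54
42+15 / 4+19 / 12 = 142 / 3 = 47.33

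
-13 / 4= -3.25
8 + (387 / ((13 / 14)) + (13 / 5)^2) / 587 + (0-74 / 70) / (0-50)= 116751637 / 13354250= 8.74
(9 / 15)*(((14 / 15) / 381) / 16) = 7 / 76200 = 0.00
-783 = -783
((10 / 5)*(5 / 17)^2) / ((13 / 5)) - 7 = -26049 / 3757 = -6.93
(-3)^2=9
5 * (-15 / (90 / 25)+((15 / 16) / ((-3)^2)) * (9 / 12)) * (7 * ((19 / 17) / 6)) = -522025 / 19584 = -26.66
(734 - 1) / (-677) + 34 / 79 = -0.65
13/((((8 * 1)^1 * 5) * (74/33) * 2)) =429/5920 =0.07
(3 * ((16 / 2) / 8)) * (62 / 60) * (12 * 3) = 558 / 5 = 111.60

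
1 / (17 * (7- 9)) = -0.03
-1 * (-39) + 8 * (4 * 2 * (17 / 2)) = 583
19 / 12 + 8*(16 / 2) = 65.58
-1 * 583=-583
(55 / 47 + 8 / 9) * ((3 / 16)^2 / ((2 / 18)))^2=634959 / 3080192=0.21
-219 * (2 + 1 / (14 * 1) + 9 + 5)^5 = -126286435546875 / 537824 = -234809966.73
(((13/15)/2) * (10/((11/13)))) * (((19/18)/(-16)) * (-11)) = 3211/864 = 3.72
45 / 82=0.55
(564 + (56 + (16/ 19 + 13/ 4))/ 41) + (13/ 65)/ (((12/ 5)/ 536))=5703517/ 9348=610.13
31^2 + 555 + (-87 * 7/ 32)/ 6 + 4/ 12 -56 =279775/ 192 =1457.16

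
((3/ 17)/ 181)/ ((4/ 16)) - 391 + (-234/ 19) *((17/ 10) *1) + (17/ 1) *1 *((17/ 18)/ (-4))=-8754299851/ 21046680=-415.95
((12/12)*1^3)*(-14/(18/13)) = -91/9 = -10.11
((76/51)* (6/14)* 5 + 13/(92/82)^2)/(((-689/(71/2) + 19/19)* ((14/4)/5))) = -1208628385/1151877398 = -1.05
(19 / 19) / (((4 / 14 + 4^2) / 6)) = 7 / 19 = 0.37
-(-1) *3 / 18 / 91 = 1 / 546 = 0.00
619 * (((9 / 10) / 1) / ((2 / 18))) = 50139 / 10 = 5013.90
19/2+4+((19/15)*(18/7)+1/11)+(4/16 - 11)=9391/1540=6.10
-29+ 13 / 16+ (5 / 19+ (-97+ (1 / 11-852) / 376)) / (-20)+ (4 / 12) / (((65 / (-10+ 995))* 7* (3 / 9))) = -3013854923 / 143022880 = -21.07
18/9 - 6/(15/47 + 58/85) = -15968/4001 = -3.99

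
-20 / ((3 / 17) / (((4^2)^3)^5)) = -391993311566327971840 / 3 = -130664437188775990613.33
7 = 7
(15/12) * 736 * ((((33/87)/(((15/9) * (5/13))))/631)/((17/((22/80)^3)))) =0.00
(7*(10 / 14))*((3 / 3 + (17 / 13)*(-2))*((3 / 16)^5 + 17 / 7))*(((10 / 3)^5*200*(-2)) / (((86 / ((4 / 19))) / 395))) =2750726458984375 / 880948224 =3122460.98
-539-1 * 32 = -571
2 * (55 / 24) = 55 / 12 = 4.58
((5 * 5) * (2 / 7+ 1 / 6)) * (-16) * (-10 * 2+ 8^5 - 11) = -5923838.10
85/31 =2.74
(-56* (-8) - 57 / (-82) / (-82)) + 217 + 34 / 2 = 681.99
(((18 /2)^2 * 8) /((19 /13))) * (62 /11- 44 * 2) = -7632144 /209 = -36517.44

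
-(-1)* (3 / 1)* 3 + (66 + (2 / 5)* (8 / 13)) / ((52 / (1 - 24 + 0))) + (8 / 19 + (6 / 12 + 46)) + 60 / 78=439732 / 16055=27.39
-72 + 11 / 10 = -709 / 10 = -70.90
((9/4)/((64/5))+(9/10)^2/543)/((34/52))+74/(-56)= -72392077/68924800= -1.05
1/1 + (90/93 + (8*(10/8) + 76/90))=17873/1395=12.81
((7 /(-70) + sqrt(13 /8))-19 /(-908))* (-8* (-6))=-4308 /1135 + 12* sqrt(26)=57.39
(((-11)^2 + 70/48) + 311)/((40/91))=946673/960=986.12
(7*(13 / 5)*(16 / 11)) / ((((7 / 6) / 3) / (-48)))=-179712 / 55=-3267.49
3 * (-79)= -237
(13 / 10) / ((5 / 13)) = 169 / 50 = 3.38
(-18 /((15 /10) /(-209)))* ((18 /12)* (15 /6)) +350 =9755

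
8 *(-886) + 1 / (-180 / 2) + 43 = -7045.01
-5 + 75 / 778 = -3815 / 778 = -4.90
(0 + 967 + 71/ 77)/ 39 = 74530/ 3003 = 24.82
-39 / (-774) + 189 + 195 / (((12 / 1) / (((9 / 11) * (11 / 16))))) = 1636265 / 8256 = 198.19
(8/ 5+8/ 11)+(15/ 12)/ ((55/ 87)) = 947/ 220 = 4.30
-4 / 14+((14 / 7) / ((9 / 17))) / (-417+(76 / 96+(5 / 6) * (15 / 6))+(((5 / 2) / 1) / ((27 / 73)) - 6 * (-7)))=-163550 / 552433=-0.30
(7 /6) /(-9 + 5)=-7 /24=-0.29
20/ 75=4/ 15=0.27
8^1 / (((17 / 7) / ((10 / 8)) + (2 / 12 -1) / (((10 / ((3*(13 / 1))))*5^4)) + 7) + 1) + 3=661727 / 173909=3.81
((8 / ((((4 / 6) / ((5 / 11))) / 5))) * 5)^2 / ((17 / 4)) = 9000000 / 2057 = 4375.30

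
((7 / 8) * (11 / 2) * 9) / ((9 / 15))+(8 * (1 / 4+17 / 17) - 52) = 483 / 16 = 30.19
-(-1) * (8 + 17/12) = 113/12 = 9.42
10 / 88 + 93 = 4097 / 44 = 93.11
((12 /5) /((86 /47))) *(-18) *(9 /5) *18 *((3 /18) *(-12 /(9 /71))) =12974256 /1075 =12069.08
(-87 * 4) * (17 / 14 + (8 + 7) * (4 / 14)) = -1914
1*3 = 3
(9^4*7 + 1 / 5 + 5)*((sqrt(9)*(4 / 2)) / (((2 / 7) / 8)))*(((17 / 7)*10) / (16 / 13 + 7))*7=17053707216 / 107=159380441.27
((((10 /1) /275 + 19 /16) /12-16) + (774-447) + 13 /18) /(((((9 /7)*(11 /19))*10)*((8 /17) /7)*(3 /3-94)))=-156348459757 /23334220800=-6.70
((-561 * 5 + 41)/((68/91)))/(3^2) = -410.99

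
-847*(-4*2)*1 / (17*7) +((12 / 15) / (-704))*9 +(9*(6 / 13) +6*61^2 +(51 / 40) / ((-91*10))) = 9524024953 / 425425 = 22387.08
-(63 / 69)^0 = -1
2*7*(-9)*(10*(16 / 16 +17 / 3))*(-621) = 5216400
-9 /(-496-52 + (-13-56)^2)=-9 /4213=-0.00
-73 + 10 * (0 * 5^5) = -73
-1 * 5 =-5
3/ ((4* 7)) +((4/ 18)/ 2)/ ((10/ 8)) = 247/ 1260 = 0.20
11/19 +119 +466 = 11126/19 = 585.58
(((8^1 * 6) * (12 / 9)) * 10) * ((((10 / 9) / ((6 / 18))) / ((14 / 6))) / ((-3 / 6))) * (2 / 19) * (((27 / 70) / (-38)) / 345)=2304 / 406847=0.01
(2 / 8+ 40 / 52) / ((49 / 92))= 1219 / 637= 1.91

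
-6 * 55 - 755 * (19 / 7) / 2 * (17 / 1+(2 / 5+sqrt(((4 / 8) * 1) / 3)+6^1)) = -24724.95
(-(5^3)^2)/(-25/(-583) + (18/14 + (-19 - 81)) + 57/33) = 63765625/395629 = 161.18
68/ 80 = 17/ 20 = 0.85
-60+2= -58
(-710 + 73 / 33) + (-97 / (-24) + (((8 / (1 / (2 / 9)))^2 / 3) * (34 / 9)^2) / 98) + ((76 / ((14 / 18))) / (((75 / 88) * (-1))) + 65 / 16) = -3455106169409 / 4243654800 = -814.18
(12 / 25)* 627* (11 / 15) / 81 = 9196 / 3375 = 2.72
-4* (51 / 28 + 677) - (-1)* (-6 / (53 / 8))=-1007707 / 371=-2716.19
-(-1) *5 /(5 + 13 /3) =15 /28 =0.54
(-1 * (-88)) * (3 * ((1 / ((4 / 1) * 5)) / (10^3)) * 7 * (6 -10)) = -231 / 625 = -0.37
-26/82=-13/41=-0.32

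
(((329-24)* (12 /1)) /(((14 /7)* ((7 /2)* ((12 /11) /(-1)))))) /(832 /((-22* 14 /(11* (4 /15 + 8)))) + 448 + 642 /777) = -1862025 /789386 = -2.36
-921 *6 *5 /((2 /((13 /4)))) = -179595 /4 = -44898.75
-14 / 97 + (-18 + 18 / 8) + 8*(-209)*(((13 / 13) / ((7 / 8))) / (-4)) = 1254303 / 2716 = 461.82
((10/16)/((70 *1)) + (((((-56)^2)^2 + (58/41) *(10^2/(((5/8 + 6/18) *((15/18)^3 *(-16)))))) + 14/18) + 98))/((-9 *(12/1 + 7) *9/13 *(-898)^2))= -607632994349303/5898390512656320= -0.10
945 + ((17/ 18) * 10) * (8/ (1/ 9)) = 1625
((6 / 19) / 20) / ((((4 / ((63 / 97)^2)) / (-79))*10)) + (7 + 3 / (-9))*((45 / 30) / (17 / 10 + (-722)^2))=-0.01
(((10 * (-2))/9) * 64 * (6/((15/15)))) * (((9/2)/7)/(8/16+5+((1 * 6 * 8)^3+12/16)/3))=-15360/1032353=-0.01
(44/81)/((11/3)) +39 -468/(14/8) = -43145/189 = -228.28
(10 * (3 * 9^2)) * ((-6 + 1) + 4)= -2430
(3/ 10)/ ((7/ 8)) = 12/ 35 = 0.34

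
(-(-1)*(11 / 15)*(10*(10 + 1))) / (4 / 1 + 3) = 11.52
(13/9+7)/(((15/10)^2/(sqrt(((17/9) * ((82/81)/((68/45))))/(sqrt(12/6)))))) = 152 * 2^(1/4) * sqrt(205)/729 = 3.55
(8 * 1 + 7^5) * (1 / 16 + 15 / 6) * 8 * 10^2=34470750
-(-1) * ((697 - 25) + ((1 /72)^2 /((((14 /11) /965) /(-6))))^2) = 98435159377 /146313216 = 672.77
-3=-3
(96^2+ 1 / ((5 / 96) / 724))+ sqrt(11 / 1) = sqrt(11)+ 115584 / 5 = 23120.12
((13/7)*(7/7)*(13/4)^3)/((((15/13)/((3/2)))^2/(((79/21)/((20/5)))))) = 381317911/3763200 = 101.33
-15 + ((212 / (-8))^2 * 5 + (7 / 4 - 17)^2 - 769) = 47357 / 16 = 2959.81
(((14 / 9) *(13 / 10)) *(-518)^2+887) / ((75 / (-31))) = -758179369 / 3375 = -224645.74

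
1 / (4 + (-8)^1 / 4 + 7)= 1 / 9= 0.11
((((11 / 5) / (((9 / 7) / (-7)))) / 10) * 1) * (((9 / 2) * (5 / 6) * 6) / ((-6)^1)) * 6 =539 / 20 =26.95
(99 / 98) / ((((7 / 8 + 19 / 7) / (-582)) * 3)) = -25608 / 469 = -54.60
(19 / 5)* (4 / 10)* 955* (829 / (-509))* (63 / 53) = -2810.27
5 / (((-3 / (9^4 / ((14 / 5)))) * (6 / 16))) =-72900 / 7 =-10414.29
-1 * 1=-1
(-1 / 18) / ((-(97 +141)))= 1 / 4284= 0.00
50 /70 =5 /7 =0.71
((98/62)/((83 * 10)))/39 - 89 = -89308781/1003470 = -89.00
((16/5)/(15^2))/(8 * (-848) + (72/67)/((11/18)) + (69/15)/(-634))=-7476128/3565192497975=-0.00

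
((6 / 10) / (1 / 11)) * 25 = 165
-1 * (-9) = 9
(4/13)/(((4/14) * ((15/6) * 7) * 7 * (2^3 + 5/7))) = 4/3965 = 0.00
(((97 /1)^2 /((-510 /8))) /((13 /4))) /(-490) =0.09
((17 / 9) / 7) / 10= 17 / 630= 0.03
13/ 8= 1.62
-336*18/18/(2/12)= -2016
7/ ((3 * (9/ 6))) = 14/ 9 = 1.56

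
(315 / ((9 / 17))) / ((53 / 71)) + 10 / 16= 338225 / 424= 797.70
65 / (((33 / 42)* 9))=910 / 99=9.19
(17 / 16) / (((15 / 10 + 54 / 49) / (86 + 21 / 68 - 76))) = 34349 / 8160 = 4.21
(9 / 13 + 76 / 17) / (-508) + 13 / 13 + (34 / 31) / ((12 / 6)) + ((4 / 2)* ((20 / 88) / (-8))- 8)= -499107747 / 76566776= -6.52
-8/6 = -4/3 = -1.33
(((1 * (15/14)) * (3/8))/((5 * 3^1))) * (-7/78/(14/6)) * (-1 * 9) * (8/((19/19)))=27/364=0.07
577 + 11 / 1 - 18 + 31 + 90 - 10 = 681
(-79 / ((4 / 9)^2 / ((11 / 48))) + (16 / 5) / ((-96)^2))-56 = -1700951 / 11520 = -147.65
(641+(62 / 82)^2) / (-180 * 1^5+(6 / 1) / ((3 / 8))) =-539241 / 137842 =-3.91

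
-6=-6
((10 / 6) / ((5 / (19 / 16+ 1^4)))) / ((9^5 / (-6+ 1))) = -175 / 2834352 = -0.00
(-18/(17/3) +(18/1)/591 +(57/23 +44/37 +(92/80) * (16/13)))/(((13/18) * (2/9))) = 29062472193/2408249155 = 12.07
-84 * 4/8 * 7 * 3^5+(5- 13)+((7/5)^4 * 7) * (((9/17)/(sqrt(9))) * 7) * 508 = -579859174/10625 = -54574.98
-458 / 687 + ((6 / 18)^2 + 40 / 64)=5 / 72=0.07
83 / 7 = 11.86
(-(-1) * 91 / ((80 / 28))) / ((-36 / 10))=-637 / 72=-8.85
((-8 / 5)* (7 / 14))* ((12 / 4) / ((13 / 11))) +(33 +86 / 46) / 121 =-315226 / 180895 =-1.74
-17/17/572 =-1/572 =-0.00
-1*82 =-82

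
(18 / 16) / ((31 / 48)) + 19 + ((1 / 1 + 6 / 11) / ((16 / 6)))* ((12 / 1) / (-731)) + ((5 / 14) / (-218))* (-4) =464049867 / 22375738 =20.74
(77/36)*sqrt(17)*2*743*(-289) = -16533979*sqrt(17)/18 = -3787296.77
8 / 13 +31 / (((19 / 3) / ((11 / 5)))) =14059 / 1235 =11.38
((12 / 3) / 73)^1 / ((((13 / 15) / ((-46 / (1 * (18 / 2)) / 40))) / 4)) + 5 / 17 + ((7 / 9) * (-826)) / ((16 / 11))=-512741429 / 1161576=-441.42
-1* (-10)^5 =100000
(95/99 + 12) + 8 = 2075/99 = 20.96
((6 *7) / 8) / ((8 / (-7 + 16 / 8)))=-105 / 32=-3.28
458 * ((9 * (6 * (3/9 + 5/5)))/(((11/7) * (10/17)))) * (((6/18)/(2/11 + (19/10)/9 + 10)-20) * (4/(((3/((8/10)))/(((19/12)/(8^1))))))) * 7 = -119140717976/113179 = -1052675.13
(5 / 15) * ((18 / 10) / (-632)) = -3 / 3160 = -0.00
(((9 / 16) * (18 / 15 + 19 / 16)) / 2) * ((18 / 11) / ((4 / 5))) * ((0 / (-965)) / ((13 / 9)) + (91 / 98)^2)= 2614599 / 2207744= 1.18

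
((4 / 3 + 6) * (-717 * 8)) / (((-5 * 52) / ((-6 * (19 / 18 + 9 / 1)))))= -1903396 / 195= -9761.01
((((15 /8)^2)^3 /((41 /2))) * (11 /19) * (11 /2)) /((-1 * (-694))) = 1378265625 /141721862144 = 0.01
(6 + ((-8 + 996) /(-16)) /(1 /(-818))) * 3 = 303105 /2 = 151552.50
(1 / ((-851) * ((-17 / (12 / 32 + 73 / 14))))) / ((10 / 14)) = 313 / 578680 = 0.00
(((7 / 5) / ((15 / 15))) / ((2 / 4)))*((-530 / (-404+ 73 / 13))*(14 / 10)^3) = 6617156 / 647375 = 10.22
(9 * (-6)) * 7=-378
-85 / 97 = -0.88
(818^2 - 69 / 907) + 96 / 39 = 7889669211 / 11791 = 669126.39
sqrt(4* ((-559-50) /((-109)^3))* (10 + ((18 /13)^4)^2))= 0.21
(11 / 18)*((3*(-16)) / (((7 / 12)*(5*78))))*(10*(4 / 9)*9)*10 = -14080 / 273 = -51.58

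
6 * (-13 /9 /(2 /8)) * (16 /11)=-1664 /33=-50.42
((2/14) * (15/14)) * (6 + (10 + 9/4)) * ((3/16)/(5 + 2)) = 3285/43904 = 0.07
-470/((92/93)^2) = -2032515/4232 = -480.27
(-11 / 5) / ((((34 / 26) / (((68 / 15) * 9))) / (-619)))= 42488.16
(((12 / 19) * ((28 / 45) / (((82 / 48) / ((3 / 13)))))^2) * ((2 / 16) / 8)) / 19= 9408 / 2563903225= 0.00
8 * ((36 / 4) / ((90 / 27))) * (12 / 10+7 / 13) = 12204 / 325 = 37.55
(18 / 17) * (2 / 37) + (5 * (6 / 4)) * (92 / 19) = 434694 / 11951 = 36.37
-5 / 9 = -0.56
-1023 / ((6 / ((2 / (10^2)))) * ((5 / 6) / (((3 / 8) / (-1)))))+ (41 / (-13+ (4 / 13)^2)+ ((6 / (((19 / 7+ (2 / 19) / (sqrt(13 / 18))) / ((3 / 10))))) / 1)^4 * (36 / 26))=-243945208933923081638834536754507 / 178182629355764339546071631250000 - 49461826206029194182253392 * sqrt(26) / 5106104692680087676125390625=-1.42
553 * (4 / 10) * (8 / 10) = 4424 / 25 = 176.96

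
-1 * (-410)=410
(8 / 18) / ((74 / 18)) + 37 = 1373 / 37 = 37.11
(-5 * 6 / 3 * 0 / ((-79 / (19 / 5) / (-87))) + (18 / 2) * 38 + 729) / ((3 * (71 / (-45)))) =-16065 / 71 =-226.27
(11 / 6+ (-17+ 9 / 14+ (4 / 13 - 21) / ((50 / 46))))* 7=-234.93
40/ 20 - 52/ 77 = 102/ 77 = 1.32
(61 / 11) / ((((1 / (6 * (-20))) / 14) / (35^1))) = -3586800 / 11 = -326072.73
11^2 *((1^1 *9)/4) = 1089/4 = 272.25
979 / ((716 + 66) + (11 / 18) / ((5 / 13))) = 88110 / 70523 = 1.25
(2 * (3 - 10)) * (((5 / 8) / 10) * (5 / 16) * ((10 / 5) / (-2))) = 35 / 128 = 0.27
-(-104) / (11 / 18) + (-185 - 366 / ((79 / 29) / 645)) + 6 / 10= -376593428 / 4345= -86672.83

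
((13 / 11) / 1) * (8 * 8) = 832 / 11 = 75.64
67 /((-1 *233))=-67 /233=-0.29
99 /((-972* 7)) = -11 /756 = -0.01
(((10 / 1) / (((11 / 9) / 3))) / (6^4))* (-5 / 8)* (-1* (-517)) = -1175 / 192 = -6.12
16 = 16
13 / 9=1.44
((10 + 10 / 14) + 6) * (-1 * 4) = -468 / 7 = -66.86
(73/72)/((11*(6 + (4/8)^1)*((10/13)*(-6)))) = -73/23760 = -0.00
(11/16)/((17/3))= 33/272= 0.12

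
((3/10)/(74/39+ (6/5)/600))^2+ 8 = 11009322668/1371887521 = 8.02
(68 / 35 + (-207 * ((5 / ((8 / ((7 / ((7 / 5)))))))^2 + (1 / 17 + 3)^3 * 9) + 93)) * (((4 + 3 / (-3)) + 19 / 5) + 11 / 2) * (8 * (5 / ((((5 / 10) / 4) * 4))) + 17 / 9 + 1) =-56323935.86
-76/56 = -19/14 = -1.36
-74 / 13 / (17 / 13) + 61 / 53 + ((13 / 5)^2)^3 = 4303876784 / 14078125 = 305.71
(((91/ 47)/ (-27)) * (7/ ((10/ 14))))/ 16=-0.04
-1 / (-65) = 1 / 65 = 0.02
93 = 93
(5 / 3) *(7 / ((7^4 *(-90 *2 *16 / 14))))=-1 / 42336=-0.00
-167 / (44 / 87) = -14529 / 44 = -330.20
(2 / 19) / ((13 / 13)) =2 / 19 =0.11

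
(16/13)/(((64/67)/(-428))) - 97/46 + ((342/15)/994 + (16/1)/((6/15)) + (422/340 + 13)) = -1261372585/2526251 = -499.31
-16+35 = 19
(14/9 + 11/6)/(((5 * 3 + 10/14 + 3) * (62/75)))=10675/48732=0.22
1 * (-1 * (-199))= 199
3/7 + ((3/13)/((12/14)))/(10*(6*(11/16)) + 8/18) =59421/136591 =0.44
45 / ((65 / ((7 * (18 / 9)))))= 126 / 13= 9.69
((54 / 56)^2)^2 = 531441 / 614656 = 0.86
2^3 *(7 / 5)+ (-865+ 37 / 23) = -98002 / 115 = -852.19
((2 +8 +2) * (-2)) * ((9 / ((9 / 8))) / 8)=-24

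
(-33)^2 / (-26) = -1089 / 26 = -41.88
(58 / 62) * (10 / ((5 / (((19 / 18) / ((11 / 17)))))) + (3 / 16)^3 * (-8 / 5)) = 23902003 / 7856640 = 3.04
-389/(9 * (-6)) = 389/54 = 7.20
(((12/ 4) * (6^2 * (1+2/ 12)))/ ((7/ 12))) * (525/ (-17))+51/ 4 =-452733/ 68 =-6657.84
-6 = -6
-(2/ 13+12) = -158/ 13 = -12.15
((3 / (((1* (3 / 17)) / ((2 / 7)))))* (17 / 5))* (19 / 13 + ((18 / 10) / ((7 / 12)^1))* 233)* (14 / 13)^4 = 148541866144 / 9282325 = 16002.66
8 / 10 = 4 / 5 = 0.80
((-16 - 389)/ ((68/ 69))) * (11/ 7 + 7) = -419175/ 119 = -3522.48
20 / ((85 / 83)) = 332 / 17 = 19.53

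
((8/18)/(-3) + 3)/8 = 77/216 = 0.36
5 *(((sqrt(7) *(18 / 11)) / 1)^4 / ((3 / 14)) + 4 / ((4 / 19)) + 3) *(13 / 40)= 158122991 / 58564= 2700.00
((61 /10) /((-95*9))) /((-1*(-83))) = -61 /709650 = -0.00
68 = 68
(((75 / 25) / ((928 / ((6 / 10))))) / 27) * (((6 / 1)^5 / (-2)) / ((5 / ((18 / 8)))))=-729 / 5800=-0.13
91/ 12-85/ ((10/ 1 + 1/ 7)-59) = 6377/ 684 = 9.32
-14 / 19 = -0.74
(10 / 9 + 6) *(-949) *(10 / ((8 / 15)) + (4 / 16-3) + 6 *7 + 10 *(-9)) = 1943552 / 9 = 215950.22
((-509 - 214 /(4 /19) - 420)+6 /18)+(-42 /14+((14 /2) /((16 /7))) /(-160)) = -14962067 /7680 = -1948.19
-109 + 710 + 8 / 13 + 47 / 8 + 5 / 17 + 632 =1239.78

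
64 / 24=8 / 3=2.67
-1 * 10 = -10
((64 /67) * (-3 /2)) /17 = -0.08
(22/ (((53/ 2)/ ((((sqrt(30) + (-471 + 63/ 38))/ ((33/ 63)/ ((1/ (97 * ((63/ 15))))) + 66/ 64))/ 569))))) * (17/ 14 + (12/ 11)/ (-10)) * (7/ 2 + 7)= -728524080/ 19658473747 + 81696 * sqrt(30)/ 1034656513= -0.04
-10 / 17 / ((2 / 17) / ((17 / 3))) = -85 / 3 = -28.33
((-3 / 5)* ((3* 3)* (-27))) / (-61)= -729 / 305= -2.39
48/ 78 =8/ 13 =0.62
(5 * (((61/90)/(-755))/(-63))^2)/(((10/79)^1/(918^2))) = 0.01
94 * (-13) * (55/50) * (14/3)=-94094/15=-6272.93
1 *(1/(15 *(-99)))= -1/1485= -0.00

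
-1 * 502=-502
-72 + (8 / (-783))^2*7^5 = -43066760 / 613089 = -70.25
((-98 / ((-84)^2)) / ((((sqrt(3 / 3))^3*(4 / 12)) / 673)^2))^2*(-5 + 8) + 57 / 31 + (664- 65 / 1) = 19078456342877 / 1984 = 9616157430.89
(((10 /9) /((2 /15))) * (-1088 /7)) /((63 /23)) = -625600 /1323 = -472.86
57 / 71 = 0.80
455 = 455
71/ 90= 0.79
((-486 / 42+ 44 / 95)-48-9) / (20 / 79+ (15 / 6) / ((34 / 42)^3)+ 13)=-35158096168 / 9274034805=-3.79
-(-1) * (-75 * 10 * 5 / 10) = -375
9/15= 3/5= 0.60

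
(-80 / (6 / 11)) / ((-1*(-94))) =-220 / 141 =-1.56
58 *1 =58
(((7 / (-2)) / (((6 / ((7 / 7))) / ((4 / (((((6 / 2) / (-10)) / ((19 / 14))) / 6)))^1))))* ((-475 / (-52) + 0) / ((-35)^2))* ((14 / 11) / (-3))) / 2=-1805 / 18018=-0.10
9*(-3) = -27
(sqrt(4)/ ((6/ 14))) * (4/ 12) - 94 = -832/ 9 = -92.44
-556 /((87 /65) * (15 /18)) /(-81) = 14456 /2349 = 6.15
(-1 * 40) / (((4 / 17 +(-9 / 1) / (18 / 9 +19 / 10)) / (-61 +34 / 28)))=-1849770 / 1603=-1153.94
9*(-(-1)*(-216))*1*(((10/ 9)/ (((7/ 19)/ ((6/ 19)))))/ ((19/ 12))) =-155520/ 133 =-1169.32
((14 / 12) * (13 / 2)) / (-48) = -91 / 576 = -0.16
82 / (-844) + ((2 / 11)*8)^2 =103071 / 51062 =2.02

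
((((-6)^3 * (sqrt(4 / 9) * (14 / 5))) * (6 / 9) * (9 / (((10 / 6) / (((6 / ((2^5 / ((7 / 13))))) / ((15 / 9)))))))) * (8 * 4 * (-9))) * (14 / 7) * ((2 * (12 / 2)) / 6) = 164602368 / 1625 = 101293.76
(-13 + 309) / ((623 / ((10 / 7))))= 2960 / 4361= 0.68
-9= -9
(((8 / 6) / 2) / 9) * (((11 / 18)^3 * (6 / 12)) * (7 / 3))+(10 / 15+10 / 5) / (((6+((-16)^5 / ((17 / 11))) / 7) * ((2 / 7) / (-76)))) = 73666839911 / 2724195381912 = 0.03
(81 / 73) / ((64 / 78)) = 3159 / 2336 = 1.35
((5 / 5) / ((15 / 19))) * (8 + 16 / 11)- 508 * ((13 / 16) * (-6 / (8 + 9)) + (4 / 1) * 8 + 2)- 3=-96028321 / 5610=-17117.35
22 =22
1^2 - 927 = -926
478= 478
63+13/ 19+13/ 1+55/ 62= 91379/ 1178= 77.57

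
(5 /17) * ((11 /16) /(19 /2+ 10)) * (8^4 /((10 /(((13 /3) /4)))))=704 /153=4.60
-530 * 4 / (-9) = 2120 / 9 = 235.56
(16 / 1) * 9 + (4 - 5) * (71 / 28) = 3961 / 28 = 141.46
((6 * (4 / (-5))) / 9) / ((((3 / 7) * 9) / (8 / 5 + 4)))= -1568 / 2025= -0.77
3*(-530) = -1590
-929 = -929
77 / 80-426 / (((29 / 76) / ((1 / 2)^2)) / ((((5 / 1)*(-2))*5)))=13956.13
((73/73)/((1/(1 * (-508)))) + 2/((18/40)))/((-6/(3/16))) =1133/72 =15.74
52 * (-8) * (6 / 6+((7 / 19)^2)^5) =-416.02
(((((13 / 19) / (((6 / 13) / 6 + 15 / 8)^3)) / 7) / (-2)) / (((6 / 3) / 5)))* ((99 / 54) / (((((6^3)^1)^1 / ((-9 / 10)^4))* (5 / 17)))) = -432613467 / 1390752238750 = -0.00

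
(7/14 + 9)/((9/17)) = 323/18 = 17.94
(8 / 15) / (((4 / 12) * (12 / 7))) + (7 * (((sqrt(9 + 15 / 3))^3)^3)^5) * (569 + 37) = 260286394117520917059098100000.00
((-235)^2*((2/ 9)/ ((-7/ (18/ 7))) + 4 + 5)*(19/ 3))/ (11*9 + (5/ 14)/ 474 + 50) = 144896483300/ 6921383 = 20934.61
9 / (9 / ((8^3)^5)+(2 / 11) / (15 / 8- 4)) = -59215298225504256 / 562949953419629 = -105.19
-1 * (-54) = 54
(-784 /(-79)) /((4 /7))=1372 /79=17.37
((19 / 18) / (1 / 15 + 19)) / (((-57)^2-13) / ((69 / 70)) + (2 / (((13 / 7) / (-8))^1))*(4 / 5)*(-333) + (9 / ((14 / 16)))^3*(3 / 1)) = 3747275 / 598534330592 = 0.00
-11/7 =-1.57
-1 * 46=-46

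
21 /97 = 0.22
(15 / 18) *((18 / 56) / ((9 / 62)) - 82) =-5585 / 84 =-66.49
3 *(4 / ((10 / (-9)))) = -54 / 5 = -10.80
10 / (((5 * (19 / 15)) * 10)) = 3 / 19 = 0.16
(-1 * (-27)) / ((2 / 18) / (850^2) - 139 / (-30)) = 175567500 / 30128251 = 5.83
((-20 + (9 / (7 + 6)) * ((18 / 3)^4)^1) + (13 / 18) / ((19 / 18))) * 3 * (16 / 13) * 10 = 104085600 / 3211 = 32415.32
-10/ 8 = -5/ 4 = -1.25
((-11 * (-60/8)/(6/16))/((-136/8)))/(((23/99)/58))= -1263240/391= -3230.79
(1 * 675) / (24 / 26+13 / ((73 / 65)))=640575 / 11861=54.01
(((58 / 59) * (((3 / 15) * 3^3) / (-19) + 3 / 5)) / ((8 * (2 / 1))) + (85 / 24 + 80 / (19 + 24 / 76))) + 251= 2554371017 / 9873768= 258.70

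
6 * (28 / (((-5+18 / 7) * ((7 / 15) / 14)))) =-35280 / 17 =-2075.29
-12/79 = -0.15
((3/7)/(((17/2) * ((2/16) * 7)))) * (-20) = -960/833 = -1.15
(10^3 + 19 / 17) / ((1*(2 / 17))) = 17019 / 2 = 8509.50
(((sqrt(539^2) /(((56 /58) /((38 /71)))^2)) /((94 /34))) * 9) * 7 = 3576723381 /947708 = 3774.08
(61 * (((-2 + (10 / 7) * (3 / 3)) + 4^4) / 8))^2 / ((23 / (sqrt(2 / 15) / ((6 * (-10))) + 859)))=141670979.26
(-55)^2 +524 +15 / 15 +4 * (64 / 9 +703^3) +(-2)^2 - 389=12507470113 / 9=1389718901.44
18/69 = 6/23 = 0.26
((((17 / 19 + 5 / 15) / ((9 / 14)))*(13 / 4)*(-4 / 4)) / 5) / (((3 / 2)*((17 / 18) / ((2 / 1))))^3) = -326144 / 93347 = -3.49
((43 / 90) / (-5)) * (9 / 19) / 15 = -43 / 14250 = -0.00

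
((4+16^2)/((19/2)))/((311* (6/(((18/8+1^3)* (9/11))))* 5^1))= 507/64999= 0.01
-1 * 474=-474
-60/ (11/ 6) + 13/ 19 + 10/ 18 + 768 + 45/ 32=44416805/ 60192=737.92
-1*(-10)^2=-100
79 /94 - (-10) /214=8923 /10058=0.89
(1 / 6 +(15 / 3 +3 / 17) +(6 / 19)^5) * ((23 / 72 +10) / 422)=0.13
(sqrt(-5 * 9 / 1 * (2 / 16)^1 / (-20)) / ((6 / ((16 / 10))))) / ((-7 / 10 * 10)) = -sqrt(2) / 70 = -0.02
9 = 9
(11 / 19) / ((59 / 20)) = 0.20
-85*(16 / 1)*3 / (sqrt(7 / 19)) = -4080*sqrt(133) / 7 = -6721.84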